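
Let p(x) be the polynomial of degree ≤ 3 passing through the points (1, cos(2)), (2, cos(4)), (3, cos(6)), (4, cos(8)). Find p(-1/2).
105*cos(2)/16 - 35*cos(8)/16 - 189*cos(4)/16 + 135*cos(6)/16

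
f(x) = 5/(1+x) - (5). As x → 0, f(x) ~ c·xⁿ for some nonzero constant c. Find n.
1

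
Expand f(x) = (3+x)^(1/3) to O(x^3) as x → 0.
3**(1/3) + 3**(1/3)*x/9 - 3**(1/3)*x**2/81 + O(x**3)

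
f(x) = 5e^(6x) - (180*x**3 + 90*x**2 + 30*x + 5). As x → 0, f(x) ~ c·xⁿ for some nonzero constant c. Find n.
4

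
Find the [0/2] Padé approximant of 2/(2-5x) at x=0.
1/(1 - 5*x/2)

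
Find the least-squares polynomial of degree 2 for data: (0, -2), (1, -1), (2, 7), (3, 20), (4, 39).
-15/7 + (-99/70)x + (41/14)x²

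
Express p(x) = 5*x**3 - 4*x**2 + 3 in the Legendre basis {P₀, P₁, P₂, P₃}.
(5/3)P₀ + (3)P₁ + (-8/3)P₂ + (2)P₃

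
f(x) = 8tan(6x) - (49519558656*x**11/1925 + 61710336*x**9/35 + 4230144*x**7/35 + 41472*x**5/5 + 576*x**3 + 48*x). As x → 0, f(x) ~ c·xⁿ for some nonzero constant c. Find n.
13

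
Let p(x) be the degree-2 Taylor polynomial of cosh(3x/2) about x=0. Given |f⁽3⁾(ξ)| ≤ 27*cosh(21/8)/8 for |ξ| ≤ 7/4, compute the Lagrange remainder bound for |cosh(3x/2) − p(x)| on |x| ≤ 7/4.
3087*cosh(21/8)/1024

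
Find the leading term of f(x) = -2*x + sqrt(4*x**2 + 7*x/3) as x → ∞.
7/12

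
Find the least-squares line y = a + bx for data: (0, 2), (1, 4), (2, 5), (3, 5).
a = 5/2, b = 1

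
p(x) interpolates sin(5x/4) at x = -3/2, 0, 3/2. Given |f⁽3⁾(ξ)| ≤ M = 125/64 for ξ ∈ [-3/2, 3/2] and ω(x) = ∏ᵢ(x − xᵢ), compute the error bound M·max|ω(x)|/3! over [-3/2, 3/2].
125*sqrt(3)/512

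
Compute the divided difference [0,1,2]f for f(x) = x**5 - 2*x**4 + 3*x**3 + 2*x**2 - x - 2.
12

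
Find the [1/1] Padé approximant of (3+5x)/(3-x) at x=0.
(5*x/3 + 1)/(1 - x/3)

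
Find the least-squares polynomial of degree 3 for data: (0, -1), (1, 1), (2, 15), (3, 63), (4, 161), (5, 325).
-16/21 + (-41/126)x + (-34/21)x² + (53/18)x³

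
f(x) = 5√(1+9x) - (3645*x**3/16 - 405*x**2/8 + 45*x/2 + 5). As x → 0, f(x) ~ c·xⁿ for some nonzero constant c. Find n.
4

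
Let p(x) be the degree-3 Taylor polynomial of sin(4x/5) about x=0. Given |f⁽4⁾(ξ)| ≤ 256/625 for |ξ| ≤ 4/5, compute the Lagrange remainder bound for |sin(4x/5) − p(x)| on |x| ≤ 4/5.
8192/1171875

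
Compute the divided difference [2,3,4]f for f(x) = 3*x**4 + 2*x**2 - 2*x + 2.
167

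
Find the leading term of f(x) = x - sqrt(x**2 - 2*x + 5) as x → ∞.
1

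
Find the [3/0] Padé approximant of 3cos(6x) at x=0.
3 - 54*x**2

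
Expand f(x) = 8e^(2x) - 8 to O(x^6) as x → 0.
16*x + 16*x**2 + 32*x**3/3 + 16*x**4/3 + 32*x**5/15 + O(x**6)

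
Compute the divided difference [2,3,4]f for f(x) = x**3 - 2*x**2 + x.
7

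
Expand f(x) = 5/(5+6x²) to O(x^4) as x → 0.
1 - 6*x**2/5 + O(x**4)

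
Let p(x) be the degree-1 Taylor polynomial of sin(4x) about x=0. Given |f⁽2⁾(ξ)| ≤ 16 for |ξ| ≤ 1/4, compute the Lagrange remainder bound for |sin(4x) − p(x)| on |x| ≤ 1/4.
1/2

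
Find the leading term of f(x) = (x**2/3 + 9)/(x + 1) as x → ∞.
x/3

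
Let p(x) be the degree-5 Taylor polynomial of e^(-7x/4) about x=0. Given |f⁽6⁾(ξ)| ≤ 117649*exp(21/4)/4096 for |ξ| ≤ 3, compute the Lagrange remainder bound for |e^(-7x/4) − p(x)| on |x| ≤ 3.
9529569*exp(21/4)/327680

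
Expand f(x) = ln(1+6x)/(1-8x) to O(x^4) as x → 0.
6*x + 30*x**2 + 312*x**3 + O(x**4)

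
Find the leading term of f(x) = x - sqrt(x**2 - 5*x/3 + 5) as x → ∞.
5/6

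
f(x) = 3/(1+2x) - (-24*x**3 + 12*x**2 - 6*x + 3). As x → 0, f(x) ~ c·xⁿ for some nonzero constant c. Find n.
4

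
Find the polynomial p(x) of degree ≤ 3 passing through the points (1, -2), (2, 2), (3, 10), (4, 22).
2*x**2 - 2*x - 2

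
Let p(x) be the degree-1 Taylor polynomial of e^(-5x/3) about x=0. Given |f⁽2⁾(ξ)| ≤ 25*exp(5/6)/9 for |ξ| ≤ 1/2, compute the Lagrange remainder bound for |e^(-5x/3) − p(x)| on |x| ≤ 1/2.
25*exp(5/6)/72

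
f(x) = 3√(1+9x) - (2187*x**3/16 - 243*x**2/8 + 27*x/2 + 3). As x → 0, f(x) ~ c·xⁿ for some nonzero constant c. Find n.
4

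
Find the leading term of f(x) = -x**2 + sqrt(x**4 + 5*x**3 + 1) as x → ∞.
5*x/2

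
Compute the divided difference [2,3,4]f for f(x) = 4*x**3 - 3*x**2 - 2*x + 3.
33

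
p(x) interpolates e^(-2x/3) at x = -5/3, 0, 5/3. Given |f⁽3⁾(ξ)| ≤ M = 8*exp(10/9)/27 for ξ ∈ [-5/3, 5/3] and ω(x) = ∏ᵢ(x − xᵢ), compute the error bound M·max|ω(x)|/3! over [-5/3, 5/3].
1000*sqrt(3)*exp(10/9)/19683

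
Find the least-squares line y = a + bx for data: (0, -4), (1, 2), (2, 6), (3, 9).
a = -16/5, b = 43/10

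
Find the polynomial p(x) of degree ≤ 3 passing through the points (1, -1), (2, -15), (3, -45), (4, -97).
-x**3 - 2*x**2 - x + 3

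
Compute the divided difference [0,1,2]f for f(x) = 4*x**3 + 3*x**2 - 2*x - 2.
15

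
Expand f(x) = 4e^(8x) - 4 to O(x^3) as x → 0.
32*x + 128*x**2 + O(x**3)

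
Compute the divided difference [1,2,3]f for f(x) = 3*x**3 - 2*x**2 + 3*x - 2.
16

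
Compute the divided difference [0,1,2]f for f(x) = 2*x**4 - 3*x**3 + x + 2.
5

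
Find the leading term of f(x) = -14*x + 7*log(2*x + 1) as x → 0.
-14*x**2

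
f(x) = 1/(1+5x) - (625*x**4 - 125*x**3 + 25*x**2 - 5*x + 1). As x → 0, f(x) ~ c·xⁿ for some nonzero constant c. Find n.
5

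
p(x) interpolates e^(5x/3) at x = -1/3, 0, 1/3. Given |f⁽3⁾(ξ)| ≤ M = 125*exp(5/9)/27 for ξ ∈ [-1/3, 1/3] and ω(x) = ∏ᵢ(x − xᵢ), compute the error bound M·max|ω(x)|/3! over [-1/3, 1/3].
125*sqrt(3)*exp(5/9)/19683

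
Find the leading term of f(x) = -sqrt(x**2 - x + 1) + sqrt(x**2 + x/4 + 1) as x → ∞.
5/8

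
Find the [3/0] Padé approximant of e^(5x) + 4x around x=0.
125*x**3/6 + 25*x**2/2 + 9*x + 1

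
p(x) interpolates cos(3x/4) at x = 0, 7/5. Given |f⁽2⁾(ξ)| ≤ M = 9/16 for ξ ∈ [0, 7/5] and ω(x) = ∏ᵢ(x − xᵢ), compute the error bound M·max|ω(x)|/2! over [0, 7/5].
441/3200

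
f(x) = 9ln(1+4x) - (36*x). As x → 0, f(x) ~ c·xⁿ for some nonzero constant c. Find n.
2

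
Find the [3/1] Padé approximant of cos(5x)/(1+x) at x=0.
(625*x**3/24 - 2825*x**2/276 - 625*x/276 + 1)/(1 - 349*x/276)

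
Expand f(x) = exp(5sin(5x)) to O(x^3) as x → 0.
1 + 25*x + 625*x**2/2 + O(x**3)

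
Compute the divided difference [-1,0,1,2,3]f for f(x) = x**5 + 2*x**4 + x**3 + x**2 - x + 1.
7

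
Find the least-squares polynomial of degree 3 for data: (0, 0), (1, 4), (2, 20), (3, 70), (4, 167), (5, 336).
-1/42 + (961/252)x + (-127/42)x² + (113/36)x³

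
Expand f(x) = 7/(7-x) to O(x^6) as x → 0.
1 + x/7 + x**2/49 + x**3/343 + x**4/2401 + x**5/16807 + O(x**6)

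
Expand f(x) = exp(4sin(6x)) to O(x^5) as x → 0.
1 + 24*x + 288*x**2 + 2160*x**3 + 10368*x**4 + O(x**5)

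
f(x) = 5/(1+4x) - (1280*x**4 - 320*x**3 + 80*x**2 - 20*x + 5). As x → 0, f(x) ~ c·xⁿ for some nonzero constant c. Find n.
5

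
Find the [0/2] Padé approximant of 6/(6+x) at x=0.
1/(x/6 + 1)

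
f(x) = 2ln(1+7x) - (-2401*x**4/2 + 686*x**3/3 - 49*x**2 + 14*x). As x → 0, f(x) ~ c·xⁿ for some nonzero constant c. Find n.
5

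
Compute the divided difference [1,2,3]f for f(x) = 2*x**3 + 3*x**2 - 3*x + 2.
15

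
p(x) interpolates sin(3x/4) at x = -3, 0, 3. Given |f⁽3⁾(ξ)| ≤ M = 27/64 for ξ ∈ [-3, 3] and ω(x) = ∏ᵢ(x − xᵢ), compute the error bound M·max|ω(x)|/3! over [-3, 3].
27*sqrt(3)/64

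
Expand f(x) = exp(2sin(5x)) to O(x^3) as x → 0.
1 + 10*x + 50*x**2 + O(x**3)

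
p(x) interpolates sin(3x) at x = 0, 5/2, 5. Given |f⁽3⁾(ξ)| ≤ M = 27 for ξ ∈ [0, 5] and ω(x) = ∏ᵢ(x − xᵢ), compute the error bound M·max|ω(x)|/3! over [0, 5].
125*sqrt(3)/8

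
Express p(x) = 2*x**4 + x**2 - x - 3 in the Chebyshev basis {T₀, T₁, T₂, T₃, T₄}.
(-7/4)T₀ - T₁ + (3/2)T₂ + (1/4)T₄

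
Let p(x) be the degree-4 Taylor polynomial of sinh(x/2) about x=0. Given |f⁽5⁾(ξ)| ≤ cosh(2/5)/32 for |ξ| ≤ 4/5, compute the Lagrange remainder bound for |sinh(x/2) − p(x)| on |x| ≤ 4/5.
4*cosh(2/5)/46875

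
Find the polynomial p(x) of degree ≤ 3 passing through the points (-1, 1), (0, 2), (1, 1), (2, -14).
-2*x**3 - x**2 + 2*x + 2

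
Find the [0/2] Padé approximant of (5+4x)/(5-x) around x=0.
1/(4*x**2/5 - x + 1)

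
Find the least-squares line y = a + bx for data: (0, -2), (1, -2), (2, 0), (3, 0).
a = -11/5, b = 4/5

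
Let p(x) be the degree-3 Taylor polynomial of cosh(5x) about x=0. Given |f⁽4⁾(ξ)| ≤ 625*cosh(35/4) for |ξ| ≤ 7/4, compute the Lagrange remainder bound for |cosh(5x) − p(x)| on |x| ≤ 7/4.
1500625*cosh(35/4)/6144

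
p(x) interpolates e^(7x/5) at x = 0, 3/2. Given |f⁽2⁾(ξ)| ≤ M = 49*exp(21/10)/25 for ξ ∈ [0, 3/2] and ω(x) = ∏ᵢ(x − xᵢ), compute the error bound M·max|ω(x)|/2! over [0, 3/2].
441*exp(21/10)/800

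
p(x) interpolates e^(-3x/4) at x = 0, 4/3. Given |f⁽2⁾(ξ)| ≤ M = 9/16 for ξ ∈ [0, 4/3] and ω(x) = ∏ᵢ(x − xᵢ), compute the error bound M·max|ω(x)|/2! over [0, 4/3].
1/8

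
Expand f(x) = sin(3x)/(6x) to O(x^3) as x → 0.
1/2 - 3*x**2/4 + O(x**3)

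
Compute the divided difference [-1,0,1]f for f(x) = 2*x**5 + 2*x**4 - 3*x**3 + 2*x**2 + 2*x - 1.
4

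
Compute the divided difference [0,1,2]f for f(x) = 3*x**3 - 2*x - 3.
9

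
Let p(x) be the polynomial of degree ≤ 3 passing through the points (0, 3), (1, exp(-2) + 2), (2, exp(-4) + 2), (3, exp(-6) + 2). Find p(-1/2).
(-35*exp(4) - 5 + 21*exp(2) + 67*exp(6))*exp(-6)/16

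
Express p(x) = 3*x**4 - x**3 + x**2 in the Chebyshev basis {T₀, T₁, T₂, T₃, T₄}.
(13/8)T₀ + (-3/4)T₁ + (2)T₂ + (-1/4)T₃ + (3/8)T₄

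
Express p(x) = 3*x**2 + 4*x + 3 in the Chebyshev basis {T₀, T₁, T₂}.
(9/2)T₀ + (4)T₁ + (3/2)T₂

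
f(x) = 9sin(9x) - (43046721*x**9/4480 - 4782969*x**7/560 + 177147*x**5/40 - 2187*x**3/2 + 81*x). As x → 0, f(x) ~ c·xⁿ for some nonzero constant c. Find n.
11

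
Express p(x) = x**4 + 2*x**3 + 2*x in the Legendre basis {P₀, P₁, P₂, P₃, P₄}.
(1/5)P₀ + (16/5)P₁ + (4/7)P₂ + (4/5)P₃ + (8/35)P₄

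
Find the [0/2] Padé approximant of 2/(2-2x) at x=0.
1/(1 - x)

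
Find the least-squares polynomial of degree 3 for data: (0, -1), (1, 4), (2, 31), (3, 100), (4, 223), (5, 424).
-67/63 + (-46/189)x + (152/63)x² + (79/27)x³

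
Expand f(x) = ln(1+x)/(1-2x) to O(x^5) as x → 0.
x + 3*x**2/2 + 10*x**3/3 + 77*x**4/12 + O(x**5)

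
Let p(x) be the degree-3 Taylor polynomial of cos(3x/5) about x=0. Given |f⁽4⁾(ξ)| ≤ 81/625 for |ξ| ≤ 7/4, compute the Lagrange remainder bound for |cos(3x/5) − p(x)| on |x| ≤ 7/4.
64827/1280000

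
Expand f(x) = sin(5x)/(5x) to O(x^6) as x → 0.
1 - 25*x**2/6 + 125*x**4/24 + O(x**6)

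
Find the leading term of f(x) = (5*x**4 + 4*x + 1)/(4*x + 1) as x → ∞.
5*x**3/4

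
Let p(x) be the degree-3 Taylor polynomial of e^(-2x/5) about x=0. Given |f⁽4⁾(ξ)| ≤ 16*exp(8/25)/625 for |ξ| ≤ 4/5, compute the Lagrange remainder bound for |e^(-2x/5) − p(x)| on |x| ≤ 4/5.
512*exp(8/25)/1171875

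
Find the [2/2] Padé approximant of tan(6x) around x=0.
6*x/(1 - 12*x**2)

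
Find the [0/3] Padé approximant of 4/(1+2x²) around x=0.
4/(2*x**2 + 1)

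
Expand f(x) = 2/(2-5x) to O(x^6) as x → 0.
1 + 5*x/2 + 25*x**2/4 + 125*x**3/8 + 625*x**4/16 + 3125*x**5/32 + O(x**6)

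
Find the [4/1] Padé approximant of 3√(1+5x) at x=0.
(1125*x**4/128 - 75*x**3/8 + 135*x**2/8 + 18*x + 3)/(7*x/2 + 1)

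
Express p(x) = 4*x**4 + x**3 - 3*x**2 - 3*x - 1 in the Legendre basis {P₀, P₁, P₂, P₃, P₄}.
(-6/5)P₀ + (-12/5)P₁ + (2/7)P₂ + (2/5)P₃ + (32/35)P₄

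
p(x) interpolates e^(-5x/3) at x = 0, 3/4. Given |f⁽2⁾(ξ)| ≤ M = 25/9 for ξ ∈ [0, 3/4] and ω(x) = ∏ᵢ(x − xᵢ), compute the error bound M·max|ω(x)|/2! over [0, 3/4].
25/128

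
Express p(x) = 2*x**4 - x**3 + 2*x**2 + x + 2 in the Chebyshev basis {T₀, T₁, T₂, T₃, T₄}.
(15/4)T₀ + (1/4)T₁ + (2)T₂ + (-1/4)T₃ + (1/4)T₄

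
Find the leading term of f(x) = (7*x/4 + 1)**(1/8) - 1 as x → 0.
7*x/32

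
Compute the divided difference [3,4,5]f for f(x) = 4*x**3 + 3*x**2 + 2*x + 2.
51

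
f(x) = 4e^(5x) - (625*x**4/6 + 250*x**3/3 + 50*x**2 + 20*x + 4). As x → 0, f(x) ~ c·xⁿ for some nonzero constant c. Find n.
5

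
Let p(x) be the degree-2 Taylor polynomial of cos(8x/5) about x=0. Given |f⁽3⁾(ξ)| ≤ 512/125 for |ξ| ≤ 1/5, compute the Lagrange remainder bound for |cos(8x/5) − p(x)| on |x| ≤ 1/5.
256/46875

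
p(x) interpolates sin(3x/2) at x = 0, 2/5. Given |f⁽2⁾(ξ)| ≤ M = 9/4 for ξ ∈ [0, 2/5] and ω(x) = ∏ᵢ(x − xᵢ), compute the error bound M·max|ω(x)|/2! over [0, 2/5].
9/200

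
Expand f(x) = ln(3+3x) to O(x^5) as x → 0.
log(3) + x - x**2/2 + x**3/3 - x**4/4 + O(x**5)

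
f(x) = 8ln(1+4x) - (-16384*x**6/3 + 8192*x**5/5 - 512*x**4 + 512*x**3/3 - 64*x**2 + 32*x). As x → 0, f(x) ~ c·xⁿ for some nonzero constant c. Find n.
7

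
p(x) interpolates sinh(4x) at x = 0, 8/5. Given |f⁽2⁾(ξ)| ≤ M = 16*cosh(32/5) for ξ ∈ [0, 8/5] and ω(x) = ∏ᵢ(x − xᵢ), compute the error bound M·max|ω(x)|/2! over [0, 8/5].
128*cosh(32/5)/25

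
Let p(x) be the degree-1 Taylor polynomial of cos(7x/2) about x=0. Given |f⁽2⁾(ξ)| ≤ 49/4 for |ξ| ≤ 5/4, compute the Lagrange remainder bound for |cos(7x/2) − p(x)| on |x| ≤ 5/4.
1225/128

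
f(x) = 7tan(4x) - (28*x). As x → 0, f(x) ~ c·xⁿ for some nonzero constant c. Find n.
3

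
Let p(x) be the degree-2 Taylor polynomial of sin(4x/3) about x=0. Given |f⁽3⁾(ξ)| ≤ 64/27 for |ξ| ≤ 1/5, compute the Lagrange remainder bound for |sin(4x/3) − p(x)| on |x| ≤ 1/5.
32/10125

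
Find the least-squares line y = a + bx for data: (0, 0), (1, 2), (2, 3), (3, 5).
a = 1/10, b = 8/5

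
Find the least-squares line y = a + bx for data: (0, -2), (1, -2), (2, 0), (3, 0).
a = -11/5, b = 4/5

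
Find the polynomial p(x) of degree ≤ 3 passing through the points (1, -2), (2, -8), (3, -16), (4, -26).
-x**2 - 3*x + 2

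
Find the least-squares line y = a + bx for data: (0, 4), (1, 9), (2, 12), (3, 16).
a = 22/5, b = 39/10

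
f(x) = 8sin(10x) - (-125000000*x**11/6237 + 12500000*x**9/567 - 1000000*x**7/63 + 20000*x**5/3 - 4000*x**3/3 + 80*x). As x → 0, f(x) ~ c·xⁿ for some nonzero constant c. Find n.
13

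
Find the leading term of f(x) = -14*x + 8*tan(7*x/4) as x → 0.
343*x**3/24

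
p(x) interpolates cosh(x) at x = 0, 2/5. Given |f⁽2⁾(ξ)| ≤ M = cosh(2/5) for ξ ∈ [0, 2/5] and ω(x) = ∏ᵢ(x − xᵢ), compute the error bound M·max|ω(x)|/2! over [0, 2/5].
cosh(2/5)/50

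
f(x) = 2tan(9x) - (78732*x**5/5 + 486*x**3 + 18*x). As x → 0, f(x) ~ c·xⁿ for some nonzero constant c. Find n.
7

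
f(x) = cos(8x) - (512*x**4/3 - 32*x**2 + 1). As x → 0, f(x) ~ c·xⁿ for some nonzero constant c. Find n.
6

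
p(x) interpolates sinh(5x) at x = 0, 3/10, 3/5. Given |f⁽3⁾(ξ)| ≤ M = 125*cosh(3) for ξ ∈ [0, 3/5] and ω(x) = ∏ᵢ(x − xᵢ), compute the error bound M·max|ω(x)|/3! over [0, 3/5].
sqrt(3)*cosh(3)/8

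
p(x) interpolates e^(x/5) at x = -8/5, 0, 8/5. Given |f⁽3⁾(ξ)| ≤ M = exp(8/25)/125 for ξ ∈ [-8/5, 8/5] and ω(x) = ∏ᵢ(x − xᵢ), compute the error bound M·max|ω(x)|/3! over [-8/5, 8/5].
512*sqrt(3)*exp(8/25)/421875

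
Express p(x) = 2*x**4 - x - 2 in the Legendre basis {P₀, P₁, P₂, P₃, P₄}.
(-8/5)P₀ - P₁ + (8/7)P₂ + (16/35)P₄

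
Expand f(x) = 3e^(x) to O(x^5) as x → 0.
3 + 3*x + 3*x**2/2 + x**3/2 + x**4/8 + O(x**5)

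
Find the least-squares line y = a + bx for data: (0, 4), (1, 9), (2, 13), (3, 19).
a = 39/10, b = 49/10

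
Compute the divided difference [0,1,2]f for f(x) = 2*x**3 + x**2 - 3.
7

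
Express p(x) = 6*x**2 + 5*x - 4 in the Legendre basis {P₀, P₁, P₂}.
(-2)P₀ + (5)P₁ + (4)P₂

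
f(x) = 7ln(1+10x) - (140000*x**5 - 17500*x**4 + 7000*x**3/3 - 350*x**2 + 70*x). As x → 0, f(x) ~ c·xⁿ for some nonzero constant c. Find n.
6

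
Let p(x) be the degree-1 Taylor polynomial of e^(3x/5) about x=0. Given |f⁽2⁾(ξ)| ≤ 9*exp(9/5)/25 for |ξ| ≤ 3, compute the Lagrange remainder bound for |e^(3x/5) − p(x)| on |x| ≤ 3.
81*exp(9/5)/50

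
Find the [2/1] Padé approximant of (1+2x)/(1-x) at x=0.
(2*x + 1)/(1 - x)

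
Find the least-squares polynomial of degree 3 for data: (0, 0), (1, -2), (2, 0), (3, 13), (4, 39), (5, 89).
-11/126 + (-1315/756)x + (-253/252)x² + (53/54)x³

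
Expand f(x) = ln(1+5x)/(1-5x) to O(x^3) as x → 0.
5*x + 25*x**2/2 + O(x**3)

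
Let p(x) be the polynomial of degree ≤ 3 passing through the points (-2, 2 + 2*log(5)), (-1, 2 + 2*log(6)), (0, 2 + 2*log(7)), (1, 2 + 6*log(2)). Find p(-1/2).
-log(5)/8 + 3*log(2)/4 + 2 + 9*log(21)/8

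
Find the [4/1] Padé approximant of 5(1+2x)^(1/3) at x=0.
(80*x**4/243 - 64*x**3/81 + 8*x**2/3 + 32*x/3 + 5)/(22*x/15 + 1)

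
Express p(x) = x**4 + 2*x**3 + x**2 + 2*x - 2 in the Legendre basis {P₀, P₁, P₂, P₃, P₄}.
(-22/15)P₀ + (16/5)P₁ + (26/21)P₂ + (4/5)P₃ + (8/35)P₄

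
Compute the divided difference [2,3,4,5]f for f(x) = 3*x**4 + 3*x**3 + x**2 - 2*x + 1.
45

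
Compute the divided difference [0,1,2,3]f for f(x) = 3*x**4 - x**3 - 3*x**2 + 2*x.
17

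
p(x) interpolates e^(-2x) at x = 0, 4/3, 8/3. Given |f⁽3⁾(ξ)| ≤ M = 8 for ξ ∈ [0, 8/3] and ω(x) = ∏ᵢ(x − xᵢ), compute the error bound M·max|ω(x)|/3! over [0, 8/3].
512*sqrt(3)/729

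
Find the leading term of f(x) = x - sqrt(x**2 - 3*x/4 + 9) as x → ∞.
3/8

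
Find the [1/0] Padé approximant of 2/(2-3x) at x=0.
3*x/2 + 1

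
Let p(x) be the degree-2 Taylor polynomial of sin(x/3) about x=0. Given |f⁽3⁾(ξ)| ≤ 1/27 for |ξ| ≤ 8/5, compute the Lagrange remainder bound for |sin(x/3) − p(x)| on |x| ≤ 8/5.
256/10125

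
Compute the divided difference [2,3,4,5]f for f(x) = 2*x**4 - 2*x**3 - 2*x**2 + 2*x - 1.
26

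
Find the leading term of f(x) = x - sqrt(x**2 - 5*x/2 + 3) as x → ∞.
5/4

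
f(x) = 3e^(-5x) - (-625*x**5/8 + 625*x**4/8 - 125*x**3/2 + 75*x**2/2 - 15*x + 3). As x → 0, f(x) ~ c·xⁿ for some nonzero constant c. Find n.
6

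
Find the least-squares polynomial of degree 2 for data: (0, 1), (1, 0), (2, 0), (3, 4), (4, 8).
1 + (-11/5)x + x²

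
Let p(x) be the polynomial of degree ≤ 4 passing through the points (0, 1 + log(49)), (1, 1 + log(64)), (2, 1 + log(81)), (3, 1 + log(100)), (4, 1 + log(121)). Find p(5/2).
1 + log(9*11**(59/64)*3**(13/16)*5**(15/16)*7**(3/64)/11)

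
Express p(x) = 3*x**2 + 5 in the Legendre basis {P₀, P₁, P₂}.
(6)P₀ + (2)P₂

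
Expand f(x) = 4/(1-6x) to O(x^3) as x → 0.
4 + 24*x + 144*x**2 + O(x**3)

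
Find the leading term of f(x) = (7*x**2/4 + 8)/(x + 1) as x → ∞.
7*x/4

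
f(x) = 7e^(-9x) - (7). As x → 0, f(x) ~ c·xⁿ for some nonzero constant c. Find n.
1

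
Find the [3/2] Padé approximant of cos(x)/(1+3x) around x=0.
(103*x**3/68 - 103*x**2/204 - 3*x + 1)/(1 - 1837*x**2/204)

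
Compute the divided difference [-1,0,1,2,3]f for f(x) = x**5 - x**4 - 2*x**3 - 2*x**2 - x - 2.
4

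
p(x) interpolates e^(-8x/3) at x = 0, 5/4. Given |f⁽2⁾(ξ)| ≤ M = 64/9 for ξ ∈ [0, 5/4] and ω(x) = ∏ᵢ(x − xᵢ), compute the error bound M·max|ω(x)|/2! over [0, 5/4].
25/18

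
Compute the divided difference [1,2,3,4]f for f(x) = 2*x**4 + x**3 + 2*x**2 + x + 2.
21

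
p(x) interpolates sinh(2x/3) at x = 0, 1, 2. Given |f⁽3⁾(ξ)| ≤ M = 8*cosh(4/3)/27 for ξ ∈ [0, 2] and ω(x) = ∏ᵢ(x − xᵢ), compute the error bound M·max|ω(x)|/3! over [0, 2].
8*sqrt(3)*cosh(4/3)/729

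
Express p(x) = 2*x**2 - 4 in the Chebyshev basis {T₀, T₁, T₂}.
(-3)T₀ + T₂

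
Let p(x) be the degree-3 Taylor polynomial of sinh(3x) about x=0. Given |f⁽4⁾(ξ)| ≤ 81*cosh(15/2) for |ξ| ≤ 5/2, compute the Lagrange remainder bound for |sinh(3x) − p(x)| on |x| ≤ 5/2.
16875*cosh(15/2)/128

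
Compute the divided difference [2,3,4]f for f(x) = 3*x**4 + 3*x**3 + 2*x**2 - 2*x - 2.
194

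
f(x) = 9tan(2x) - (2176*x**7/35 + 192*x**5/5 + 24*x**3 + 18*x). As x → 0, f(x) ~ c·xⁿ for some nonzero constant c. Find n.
9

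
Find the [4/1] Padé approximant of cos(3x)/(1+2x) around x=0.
(27*x**4/8 - 9*x**2/2 + 1)/(2*x + 1)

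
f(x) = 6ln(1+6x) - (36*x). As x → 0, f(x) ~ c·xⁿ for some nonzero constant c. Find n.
2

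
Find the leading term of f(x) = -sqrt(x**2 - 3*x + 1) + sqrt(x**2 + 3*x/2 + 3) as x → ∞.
9/4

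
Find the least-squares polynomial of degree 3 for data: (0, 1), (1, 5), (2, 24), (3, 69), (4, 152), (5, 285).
121/126 + (587/756)x + (181/126)x² + (211/108)x³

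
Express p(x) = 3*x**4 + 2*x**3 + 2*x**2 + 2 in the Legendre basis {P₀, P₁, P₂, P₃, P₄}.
(49/15)P₀ + (6/5)P₁ + (64/21)P₂ + (4/5)P₃ + (24/35)P₄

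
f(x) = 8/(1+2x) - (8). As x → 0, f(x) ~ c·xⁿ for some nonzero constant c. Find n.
1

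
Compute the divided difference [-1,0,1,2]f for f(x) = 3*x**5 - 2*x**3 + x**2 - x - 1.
13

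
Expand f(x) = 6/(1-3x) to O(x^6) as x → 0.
6 + 18*x + 54*x**2 + 162*x**3 + 486*x**4 + 1458*x**5 + O(x**6)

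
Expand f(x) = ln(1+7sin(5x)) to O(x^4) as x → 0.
35*x - 1225*x**2/2 + 84875*x**3/6 + O(x**4)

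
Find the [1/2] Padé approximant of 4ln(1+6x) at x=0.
24*x/(-3*x**2 + 3*x + 1)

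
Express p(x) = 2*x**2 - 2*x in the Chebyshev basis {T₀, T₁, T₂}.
T₀ + (-2)T₁ + T₂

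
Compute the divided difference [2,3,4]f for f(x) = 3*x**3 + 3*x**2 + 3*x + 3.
30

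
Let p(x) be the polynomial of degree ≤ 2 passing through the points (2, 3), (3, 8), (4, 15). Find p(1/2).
-3/4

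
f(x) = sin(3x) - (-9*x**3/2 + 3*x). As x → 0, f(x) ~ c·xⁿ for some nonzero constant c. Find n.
5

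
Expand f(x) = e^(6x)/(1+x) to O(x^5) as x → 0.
1 + 5*x + 13*x**2 + 23*x**3 + 31*x**4 + O(x**5)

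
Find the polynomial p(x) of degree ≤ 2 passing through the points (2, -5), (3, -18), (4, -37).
-3*x**2 + 2*x + 3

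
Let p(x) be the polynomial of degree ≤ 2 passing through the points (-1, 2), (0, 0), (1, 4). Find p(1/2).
5/4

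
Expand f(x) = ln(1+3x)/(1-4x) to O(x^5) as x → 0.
3*x + 15*x**2/2 + 39*x**3 + 543*x**4/4 + O(x**5)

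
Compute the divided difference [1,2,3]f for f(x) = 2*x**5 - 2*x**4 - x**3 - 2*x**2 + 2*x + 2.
122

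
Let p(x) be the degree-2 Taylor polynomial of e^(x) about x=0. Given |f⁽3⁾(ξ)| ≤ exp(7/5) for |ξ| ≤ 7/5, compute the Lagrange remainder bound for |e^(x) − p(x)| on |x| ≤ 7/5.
343*exp(7/5)/750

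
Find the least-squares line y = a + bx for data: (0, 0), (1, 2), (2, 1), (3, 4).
a = 1/10, b = 11/10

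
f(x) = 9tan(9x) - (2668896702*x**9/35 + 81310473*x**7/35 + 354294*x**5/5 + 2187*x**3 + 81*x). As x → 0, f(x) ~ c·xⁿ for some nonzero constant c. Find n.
11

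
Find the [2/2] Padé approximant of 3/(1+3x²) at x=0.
3/(3*x**2 + 1)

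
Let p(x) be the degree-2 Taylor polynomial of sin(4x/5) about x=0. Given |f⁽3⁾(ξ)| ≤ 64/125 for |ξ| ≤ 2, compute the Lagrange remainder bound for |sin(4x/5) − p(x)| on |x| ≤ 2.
256/375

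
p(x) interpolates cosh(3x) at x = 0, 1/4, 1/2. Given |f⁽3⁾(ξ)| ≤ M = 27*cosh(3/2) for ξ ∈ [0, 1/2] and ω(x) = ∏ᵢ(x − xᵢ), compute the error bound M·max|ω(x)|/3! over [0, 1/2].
sqrt(3)*cosh(3/2)/64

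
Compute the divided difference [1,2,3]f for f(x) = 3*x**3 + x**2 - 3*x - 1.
19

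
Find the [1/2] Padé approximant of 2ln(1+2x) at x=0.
4*x/(-x**2/3 + x + 1)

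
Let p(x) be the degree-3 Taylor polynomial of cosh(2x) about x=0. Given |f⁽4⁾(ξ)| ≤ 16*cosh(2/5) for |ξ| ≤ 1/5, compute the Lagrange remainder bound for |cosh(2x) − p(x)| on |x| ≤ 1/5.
2*cosh(2/5)/1875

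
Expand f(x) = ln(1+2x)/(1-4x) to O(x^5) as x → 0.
2*x + 6*x**2 + 80*x**3/3 + 308*x**4/3 + O(x**5)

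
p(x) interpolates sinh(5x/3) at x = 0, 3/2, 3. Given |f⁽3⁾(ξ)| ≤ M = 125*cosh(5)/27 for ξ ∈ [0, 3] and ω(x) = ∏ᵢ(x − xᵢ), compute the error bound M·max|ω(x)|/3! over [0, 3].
125*sqrt(3)*cosh(5)/216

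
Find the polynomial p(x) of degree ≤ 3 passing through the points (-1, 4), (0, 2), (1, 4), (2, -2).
-2*x**3 + 2*x**2 + 2*x + 2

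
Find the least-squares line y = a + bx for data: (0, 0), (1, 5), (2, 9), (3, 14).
a = 1/10, b = 23/5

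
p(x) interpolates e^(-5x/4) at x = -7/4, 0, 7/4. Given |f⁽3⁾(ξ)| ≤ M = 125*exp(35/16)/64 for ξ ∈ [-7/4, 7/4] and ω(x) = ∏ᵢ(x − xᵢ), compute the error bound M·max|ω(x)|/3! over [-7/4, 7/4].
42875*sqrt(3)*exp(35/16)/110592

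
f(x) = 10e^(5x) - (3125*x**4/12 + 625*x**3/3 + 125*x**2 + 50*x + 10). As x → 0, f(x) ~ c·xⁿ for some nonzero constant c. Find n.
5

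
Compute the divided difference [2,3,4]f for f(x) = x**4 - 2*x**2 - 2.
53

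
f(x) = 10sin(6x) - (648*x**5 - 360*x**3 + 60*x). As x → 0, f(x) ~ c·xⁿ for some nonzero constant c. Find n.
7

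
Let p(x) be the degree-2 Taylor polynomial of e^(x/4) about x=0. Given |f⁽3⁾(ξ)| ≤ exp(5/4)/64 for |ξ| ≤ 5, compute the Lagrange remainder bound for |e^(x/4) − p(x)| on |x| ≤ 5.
125*exp(5/4)/384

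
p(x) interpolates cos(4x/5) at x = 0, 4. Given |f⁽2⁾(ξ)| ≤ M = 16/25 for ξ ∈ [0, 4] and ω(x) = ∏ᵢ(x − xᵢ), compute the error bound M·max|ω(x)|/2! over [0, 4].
32/25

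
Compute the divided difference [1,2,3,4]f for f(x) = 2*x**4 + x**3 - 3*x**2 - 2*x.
21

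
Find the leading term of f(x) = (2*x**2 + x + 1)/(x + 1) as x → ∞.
2*x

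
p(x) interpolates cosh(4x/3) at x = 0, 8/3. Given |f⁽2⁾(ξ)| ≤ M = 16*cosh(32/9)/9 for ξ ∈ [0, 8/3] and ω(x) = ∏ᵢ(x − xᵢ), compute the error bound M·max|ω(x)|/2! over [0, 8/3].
128*cosh(32/9)/81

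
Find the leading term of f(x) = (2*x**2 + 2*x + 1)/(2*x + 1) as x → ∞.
x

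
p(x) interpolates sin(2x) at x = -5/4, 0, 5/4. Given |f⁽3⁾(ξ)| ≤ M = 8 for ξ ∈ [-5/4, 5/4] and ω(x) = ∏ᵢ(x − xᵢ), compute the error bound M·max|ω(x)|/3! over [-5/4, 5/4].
125*sqrt(3)/216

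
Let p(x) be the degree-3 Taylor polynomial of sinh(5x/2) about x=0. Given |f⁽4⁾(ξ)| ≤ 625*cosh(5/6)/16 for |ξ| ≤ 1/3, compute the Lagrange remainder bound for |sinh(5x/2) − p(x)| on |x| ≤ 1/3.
625*cosh(5/6)/31104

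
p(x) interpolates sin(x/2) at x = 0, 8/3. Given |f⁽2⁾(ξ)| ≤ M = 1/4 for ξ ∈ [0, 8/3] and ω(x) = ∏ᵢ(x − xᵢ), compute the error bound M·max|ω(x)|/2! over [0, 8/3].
2/9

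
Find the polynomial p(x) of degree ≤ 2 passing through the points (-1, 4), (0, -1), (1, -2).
2*x**2 - 3*x - 1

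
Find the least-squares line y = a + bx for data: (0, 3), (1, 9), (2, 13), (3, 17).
a = 18/5, b = 23/5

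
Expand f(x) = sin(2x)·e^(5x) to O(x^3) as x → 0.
2*x + 10*x**2 + O(x**3)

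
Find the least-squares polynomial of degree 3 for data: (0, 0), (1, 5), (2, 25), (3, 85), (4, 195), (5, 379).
19/126 + (995/756)x + (-10/63)x² + (325/108)x³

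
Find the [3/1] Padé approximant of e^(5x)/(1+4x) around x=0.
(71375*x**3/1896 + 4575*x**2/316 + 2205*x/316 + 1)/(1889*x/316 + 1)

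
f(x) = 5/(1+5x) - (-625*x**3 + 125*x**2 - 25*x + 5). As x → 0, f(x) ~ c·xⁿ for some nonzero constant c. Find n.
4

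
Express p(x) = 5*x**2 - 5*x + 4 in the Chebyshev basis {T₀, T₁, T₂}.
(13/2)T₀ + (-5)T₁ + (5/2)T₂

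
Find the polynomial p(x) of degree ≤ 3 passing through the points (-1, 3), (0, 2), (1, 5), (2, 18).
x**3 + 2*x**2 + 2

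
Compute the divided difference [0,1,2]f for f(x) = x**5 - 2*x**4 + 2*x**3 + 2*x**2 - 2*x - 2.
9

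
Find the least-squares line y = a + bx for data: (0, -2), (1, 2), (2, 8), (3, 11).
a = -2, b = 9/2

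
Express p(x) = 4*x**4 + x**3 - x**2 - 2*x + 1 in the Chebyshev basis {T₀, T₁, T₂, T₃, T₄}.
(2)T₀ + (-5/4)T₁ + (3/2)T₂ + (1/4)T₃ + (1/2)T₄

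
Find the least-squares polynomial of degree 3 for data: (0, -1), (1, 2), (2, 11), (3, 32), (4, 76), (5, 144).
-37/42 + (439/252)x + (-5/21)x² + (41/36)x³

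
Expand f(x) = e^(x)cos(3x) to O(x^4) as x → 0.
1 + x - 4*x**2 - 13*x**3/3 + O(x**4)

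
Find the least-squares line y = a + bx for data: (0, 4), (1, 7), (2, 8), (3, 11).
a = 21/5, b = 11/5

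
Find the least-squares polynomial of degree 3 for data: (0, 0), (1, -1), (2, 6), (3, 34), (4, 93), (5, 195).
1/18 + (-1387/756)x + (-167/126)x² + (205/108)x³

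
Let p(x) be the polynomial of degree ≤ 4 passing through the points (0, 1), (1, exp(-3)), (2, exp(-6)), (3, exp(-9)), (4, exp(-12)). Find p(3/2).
(-5*exp(12) - 20*exp(3) + 3 + 90*exp(6) + 60*exp(9))*exp(-12)/128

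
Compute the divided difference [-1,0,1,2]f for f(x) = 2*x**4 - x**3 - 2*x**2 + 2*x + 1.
3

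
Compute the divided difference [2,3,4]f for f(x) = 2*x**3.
18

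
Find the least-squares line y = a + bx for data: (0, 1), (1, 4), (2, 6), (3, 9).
a = 11/10, b = 13/5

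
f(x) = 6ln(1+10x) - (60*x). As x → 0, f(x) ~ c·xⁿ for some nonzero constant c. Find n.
2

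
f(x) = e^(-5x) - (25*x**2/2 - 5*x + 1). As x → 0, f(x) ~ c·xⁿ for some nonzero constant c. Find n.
3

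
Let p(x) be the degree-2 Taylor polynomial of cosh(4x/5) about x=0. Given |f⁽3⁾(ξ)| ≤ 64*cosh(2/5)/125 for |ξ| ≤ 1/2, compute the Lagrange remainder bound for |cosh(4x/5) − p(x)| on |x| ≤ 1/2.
4*cosh(2/5)/375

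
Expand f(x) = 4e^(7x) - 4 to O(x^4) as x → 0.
28*x + 98*x**2 + 686*x**3/3 + O(x**4)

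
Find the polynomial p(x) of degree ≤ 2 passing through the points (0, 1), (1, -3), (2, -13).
-3*x**2 - x + 1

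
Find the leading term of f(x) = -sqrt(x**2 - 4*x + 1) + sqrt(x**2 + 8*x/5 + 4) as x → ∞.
14/5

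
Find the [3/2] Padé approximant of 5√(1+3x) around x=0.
(135*x**3/32 + 405*x**2/16 + 45*x/2 + 5)/(27*x**2/16 + 3*x + 1)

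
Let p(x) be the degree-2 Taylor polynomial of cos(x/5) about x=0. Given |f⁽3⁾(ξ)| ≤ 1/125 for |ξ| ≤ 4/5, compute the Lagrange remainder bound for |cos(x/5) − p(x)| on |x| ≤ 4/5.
32/46875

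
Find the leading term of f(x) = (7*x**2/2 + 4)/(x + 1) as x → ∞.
7*x/2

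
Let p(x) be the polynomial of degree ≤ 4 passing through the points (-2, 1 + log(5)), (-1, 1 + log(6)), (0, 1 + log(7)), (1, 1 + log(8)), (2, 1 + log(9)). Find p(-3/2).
1 + log(6*2**(3/4)*3**(1/64)*5**(35/128)*7**(29/64)/7)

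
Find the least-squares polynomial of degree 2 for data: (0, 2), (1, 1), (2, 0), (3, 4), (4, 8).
15/7 + (-39/14)x + (15/14)x²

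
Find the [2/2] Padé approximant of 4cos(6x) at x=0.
(4 - 60*x**2)/(3*x**2 + 1)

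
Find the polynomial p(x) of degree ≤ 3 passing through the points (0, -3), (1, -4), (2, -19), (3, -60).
-2*x**3 - x**2 + 2*x - 3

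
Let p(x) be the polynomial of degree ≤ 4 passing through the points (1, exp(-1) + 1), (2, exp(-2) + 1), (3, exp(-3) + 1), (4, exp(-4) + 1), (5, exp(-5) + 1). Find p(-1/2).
(-2772*exp(3) - 1540*e + 315 + 128*exp(5) + 2970*exp(2) + 1155*exp(4))*exp(-5)/128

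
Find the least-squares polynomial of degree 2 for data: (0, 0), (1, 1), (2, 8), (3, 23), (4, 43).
-1/35 + (-82/35)x + (23/7)x²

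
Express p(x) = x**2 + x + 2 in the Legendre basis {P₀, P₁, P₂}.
(7/3)P₀ + P₁ + (2/3)P₂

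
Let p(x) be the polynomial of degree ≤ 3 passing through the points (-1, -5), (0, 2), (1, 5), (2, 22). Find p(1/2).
23/8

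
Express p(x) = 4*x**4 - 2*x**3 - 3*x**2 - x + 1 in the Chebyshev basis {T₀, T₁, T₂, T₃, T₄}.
T₀ + (-5/2)T₁ + (1/2)T₂ + (-1/2)T₃ + (1/2)T₄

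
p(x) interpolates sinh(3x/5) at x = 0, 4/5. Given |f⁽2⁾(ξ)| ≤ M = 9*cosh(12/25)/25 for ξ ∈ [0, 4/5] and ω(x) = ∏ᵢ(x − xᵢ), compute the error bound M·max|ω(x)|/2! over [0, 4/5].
18*cosh(12/25)/625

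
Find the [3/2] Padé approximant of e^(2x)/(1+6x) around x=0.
(2644*x**3/7545 + 2553*x**2/2515 + 3792*x/2515 + 1)/(-7429*x**2/2515 + 13852*x/2515 + 1)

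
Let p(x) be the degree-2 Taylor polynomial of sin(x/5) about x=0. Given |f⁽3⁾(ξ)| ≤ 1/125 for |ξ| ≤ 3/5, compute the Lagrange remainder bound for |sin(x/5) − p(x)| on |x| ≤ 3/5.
9/31250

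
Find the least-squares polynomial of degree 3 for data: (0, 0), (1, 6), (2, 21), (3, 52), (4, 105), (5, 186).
5/126 + (2437/756)x + (197/126)x² + (113/108)x³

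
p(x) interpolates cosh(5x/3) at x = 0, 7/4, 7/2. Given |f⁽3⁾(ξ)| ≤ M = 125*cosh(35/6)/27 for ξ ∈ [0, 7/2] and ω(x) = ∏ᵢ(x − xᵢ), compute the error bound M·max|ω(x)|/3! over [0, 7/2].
42875*sqrt(3)*cosh(35/6)/46656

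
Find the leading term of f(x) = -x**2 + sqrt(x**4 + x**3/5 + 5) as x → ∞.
x/10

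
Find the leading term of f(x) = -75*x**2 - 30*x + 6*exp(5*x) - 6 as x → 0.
125*x**3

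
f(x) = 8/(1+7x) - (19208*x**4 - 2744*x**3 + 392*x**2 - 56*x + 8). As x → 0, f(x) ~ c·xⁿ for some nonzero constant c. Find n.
5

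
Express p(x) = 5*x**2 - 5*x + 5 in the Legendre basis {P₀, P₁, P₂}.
(20/3)P₀ + (-5)P₁ + (10/3)P₂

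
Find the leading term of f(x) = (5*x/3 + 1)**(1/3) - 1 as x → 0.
5*x/9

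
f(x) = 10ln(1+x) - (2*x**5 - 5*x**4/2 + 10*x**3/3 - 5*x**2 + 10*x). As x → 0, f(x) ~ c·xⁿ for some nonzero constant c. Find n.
6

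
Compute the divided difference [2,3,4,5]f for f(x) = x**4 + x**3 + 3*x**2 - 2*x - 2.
15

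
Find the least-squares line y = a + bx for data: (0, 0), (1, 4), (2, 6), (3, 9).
a = 2/5, b = 29/10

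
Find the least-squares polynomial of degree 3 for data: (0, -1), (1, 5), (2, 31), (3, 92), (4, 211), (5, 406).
-73/63 + (1597/378)x + (-181/252)x² + (349/108)x³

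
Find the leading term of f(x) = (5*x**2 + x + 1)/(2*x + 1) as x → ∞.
5*x/2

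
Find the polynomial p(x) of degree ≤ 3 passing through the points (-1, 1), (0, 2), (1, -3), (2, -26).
-2*x**3 - 3*x**2 + 2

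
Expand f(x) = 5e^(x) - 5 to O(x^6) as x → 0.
5*x + 5*x**2/2 + 5*x**3/6 + 5*x**4/24 + x**5/24 + O(x**6)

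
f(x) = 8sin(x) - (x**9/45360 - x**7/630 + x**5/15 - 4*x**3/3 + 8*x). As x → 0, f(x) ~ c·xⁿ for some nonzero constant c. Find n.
11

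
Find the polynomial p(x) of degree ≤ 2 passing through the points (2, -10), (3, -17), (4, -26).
-x**2 - 2*x - 2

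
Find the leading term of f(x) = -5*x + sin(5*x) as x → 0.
-125*x**3/6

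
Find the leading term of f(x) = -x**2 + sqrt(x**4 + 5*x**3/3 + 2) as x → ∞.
5*x/6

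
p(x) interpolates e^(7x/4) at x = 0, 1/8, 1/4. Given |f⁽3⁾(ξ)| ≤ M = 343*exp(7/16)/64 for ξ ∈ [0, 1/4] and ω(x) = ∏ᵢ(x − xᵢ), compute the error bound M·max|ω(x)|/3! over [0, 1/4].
343*sqrt(3)*exp(7/16)/884736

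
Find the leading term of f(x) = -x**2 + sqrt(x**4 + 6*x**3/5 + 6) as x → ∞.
3*x/5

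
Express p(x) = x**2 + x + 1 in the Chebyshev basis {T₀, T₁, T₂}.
(3/2)T₀ + T₁ + (1/2)T₂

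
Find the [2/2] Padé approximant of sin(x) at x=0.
x/(x**2/6 + 1)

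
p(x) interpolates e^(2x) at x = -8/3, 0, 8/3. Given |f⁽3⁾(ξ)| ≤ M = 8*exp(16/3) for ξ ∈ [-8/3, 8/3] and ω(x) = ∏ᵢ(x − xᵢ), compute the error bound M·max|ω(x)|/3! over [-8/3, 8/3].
4096*sqrt(3)*exp(16/3)/729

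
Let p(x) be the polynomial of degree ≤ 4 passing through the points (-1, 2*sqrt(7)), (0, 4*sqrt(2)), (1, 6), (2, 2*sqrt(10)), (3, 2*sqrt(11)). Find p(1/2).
-5*sqrt(10)/16 - 5*sqrt(7)/64 + 3*sqrt(11)/64 + 15*sqrt(2)/8 + 135/32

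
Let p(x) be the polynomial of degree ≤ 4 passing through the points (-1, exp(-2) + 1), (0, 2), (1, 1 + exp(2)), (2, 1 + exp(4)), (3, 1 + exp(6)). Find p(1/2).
(-5 + (-20*exp(4) + 188 + 90*exp(2) + 3*exp(6))*exp(2))*exp(-2)/128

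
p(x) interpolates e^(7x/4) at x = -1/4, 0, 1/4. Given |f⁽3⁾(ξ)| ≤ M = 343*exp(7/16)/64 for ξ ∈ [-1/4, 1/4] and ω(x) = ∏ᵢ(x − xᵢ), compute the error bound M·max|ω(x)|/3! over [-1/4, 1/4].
343*sqrt(3)*exp(7/16)/110592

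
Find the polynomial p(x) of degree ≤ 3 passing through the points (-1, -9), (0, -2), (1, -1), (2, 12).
3*x**3 - 3*x**2 + x - 2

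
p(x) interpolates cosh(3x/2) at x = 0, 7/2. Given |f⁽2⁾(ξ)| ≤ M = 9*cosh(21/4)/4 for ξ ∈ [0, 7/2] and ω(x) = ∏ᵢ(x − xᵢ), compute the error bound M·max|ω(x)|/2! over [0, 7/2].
441*cosh(21/4)/128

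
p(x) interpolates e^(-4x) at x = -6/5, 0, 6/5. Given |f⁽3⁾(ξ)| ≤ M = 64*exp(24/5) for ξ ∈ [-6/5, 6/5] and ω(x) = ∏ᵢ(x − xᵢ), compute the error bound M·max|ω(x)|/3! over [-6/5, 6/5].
512*sqrt(3)*exp(24/5)/125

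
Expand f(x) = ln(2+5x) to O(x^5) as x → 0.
log(2) + 5*x/2 - 25*x**2/8 + 125*x**3/24 - 625*x**4/64 + O(x**5)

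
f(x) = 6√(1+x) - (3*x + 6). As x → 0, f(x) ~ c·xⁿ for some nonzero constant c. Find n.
2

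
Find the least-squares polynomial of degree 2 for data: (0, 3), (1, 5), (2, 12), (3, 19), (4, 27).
88/35 + (97/35)x + (6/7)x²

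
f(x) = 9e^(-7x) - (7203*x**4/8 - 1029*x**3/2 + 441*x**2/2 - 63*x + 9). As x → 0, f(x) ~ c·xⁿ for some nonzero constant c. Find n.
5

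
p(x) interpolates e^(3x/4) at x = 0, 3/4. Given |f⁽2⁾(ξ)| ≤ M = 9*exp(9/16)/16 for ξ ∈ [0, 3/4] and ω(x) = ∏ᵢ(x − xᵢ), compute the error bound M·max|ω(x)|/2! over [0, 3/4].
81*exp(9/16)/2048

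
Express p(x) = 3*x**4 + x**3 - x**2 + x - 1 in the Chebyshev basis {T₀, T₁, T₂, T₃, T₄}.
(-3/8)T₀ + (7/4)T₁ + T₂ + (1/4)T₃ + (3/8)T₄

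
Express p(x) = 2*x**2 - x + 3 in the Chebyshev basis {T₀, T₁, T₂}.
(4)T₀ - T₁ + T₂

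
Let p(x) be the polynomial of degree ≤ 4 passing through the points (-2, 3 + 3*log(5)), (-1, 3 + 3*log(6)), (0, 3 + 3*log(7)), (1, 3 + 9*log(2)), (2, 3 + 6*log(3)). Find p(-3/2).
3 + log(864*2**(1/4)*3**(3/64)*5**(105/128)*7**(23/64)/49)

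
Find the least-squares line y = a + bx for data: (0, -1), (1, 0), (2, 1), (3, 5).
a = -8/5, b = 19/10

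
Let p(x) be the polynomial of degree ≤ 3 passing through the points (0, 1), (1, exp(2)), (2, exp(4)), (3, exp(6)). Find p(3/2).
-exp(6)/16 - 1/16 + 9*exp(2)/16 + 9*exp(4)/16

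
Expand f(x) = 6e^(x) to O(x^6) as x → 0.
6 + 6*x + 3*x**2 + x**3 + x**4/4 + x**5/20 + O(x**6)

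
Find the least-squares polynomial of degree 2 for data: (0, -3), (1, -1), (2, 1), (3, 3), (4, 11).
-87/35 + (-8/35)x + (6/7)x²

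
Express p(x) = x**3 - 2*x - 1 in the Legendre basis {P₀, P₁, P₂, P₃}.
-P₀ + (-7/5)P₁ + (2/5)P₃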